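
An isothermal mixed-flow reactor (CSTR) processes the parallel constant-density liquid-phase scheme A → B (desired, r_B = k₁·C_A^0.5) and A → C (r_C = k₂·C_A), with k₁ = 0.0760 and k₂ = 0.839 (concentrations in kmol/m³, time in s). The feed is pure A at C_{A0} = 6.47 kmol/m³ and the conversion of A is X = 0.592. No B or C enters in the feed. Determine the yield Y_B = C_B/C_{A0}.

0.0313

Exit C_A = C_{A0}(1−X) = 6.47×0.408 = 2.640 kmol/m³.
In a CSTR the entire volume is at exit conditions, so r_B = 0.0760×2.640^0.5 = 0.1235 and r_C = 0.839×2.640 = 2.215.
Fraction of consumed A going to B: r_B/(r_B+r_C) = 0.05281.
C_B = 0.05281·C_{A0}·X = 0.05281×6.47×0.592 = 0.202 kmol/m³; Y_B = C_B/C_{A0} = 0.0313.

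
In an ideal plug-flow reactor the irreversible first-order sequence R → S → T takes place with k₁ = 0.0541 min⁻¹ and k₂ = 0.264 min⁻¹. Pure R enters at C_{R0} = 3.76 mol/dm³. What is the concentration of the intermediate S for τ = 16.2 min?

The intermediate concentration in a first-order A→B→C sequence is C_S = k₁C_{R0}(e^(−k₁τ) − e^(−k₂τ))/(k₂−k₁).
e^(−k₁τ) = e^(−0.0541×16.2) = e^(−0.8764) = 0.4163; e^(−k₂τ) = e^(−4.277) = 0.01389.
C_S = 0.0541×3.76/(0.264−0.0541) × (0.4163−0.01389) = 0.9691×0.4024 = 0.3900 mol/dm³.

0.390 mol/dm³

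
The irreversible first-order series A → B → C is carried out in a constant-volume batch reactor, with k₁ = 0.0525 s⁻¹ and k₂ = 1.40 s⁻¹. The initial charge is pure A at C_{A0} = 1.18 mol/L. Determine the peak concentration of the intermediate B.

Evaluating C_B at t_opt = ln(k₂/k₁)/(k₂−k₁) gives C_{B,max}/C_{A0} = (k₁/k₂)^[k₂/(k₂−k₁)].
= (0.0525/1.40)^(1.40/(1.40−0.0525)) = (0.03750)^(1.039) = 0.03300.
C_{B,max} = 0.03300×1.18 = 0.0389 mol/L.

0.0389 mol/L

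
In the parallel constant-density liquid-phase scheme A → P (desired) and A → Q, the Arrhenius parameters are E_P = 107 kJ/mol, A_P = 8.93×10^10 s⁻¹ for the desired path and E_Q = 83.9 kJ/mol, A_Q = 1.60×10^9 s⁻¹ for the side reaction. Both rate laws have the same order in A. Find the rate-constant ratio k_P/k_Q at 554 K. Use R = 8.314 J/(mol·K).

0.370

k_P/k_Q = (A_P/A_Q)·exp[−(E_P−E_Q)/(RT)] = (A_P/A_Q)·exp[(E_Q−E_P)/(RT)].
(E_Q−E_P)/(RT) = (83.9−107)×10³/(8.314×554) = -23100/4606 = -5.015.
k_P/k_Q = (8.93×10^10/1.60×10^9)·exp(-5.015) = 55.81 × 0.006636 = 0.370.
Since E_P > E_Q, raising the temperature improves selectivity toward P.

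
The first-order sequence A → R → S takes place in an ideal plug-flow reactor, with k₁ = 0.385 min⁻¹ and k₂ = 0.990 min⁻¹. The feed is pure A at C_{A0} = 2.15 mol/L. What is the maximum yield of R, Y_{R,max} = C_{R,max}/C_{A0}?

Evaluating C_R at τ_opt = ln(k₂/k₁)/(k₂−k₁) gives C_{R,max}/C_{A0} = (k₁/k₂)^[k₂/(k₂−k₁)].
= (0.385/0.990)^(0.990/(0.990−0.385)) = (0.3889)^(1.636) = 0.2132.

0.213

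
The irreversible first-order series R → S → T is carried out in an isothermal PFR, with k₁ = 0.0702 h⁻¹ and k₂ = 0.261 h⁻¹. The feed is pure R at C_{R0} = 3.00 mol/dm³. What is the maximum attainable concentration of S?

0.498 mol/dm³

At the optimum, C_{S,max}/C_{R0} = (k₁/k₂)^[k₂/(k₂−k₁)].
= (0.0702/0.261)^(0.261/(0.261−0.0702)) = (0.2690)^(1.368) = 0.1659.
C_{S,max} = 0.1659×3.00 = 0.498 mol/dm³.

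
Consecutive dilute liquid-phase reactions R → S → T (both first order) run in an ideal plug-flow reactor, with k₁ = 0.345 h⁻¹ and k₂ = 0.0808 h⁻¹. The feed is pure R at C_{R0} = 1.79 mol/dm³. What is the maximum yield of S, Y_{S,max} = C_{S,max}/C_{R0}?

Evaluating C_S at τ_opt = ln(k₂/k₁)/(k₂−k₁) gives C_{S,max}/C_{R0} = (k₁/k₂)^[k₂/(k₂−k₁)].
= (0.345/0.0808)^(0.0808/(0.0808−0.345)) = (4.270)^(-0.3058) = 0.6415.

0.642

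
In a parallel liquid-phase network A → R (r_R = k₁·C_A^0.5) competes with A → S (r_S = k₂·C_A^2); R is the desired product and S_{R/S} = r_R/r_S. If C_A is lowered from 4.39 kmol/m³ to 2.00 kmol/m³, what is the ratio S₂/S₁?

S_{R/S} = (k₁/k₂)·C_A^-1.5, so S₂/S₁ = (C_{A,2}/C_{A,1})^-1.5.
= (2.00/4.39)^(-1.5) = (0.4556)^(-1.5) = 3.25.
Selectivity toward R rises as C_A falls — low-concentration operation is favoured.

3.25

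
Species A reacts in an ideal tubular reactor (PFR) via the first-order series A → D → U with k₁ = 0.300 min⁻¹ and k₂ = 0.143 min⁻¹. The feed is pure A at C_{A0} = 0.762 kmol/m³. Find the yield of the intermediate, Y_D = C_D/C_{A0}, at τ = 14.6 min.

0.213

For first-order series with pure A initially, C_D(τ) = k₁C_{A0}/(k₂−k₁)·(e^(−k₁τ) − e^(−k₂τ)).
e^(−k₁τ) = e^(−0.300×14.6) = e^(−4.380) = 0.01253; e^(−k₂τ) = e^(−2.088) = 0.1240.
C_D = 0.300×0.762/(0.143−0.300) × (0.01253−0.1240) = (-1.456)×(-0.1114) = 0.1623 kmol/m³.
Y_D = C_D/C_{A0} = 0.1623/0.762 = 0.213.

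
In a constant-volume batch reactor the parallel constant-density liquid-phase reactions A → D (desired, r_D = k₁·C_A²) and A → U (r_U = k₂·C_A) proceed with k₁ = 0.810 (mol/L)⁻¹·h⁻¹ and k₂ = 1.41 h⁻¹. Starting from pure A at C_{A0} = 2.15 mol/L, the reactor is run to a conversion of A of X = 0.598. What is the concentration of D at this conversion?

0.587 mol/L

C_A = C_{A0}(1−X) = 0.8643 mol/L.
Along a PFR/batch, dC_U/dC_A = −r_U/(r_D+r_U) = −k₂/(k₂+k₁·C_A).
Integrating from C_{A0} to C_A: C_U = (1.41/0.810)·ln[(1.41+0.810·2.15)/(1.41+0.810·0.864)] = 1.741·ln(3.151/2.110) = 0.6983 mol/L.
Then C_D = (C_{A0}−C_A) − C_U = 1.286 − 0.6983 = 0.5874 mol/L.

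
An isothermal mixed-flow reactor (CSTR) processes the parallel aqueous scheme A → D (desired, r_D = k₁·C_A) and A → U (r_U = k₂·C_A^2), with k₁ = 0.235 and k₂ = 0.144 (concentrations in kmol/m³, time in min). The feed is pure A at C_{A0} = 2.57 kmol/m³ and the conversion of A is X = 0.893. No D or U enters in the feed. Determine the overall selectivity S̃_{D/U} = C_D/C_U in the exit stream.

Exit C_A = C_{A0}(1−X) = 2.57×0.107 = 0.2750 kmol/m³.
A CSTR operates uniformly at the exit composition, giving r_D = 0.06462 and r_U = 0.01089 (each k·C_A^n at C_A = 0.2750).
Overall selectivity = C_D/C_U = r_Dτ/(r_Uτ) = r_D/r_U = 5.93.

5.93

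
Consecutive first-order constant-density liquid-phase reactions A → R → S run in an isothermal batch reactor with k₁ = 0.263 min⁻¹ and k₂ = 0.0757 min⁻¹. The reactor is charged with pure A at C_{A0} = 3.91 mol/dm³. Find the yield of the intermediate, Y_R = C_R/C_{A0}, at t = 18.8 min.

The intermediate concentration in a first-order A→B→C sequence is C_R = k₁C_{A0}(e^(−k₁t) − e^(−k₂t))/(k₂−k₁).
e^(−k₁t) = e^(−0.263×18.8) = e^(−4.944) = 0.007123; e^(−k₂t) = e^(−1.423) = 0.2410.
C_R = 0.263×3.91/(0.0757−0.263) × (0.007123−0.2410) = (-5.490)×(-0.2338) = 1.284 mol/dm³.
Y_R = C_R/C_{A0} = 1.284/3.91 = 0.328.

0.328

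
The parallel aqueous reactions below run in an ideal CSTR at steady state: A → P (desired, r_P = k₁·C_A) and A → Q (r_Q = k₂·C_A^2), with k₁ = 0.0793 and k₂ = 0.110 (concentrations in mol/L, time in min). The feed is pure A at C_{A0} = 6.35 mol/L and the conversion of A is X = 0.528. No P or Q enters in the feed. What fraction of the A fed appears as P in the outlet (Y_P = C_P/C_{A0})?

0.102

Exit C_A = C_{A0}(1−X) = 6.35×0.472 = 2.997 mol/L.
Rates in a CSTR are evaluated at the outlet concentration: r_P = 0.0793×2.997 = 0.2377, r_Q = 0.110×2.997^2 = 0.9882.
Fraction of consumed A going to P: r_P/(r_P+r_Q) = 0.1939.
C_P = 0.1939·C_{A0}·X = 0.1939×6.35×0.528 = 0.650 mol/L; Y_P = C_P/C_{A0} = 0.102.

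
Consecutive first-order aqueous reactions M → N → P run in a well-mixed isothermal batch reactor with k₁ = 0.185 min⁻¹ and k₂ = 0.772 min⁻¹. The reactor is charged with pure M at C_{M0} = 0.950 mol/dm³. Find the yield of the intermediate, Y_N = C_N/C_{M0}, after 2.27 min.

0.152

For first-order series with pure M initially, C_N(t) = k₁C_{M0}/(k₂−k₁)·(e^(−k₁t) − e^(−k₂t)).
e^(−k₁t) = e^(−0.185×2.27) = e^(−0.4199) = 0.6571; e^(−k₂t) = e^(−1.752) = 0.1734.
C_N = 0.185×0.950/(0.772−0.185) × (0.6571−0.1734) = 0.2994×0.4837 = 0.1448 mol/dm³.
Y_N = C_N/C_{M0} = 0.1448/0.950 = 0.152.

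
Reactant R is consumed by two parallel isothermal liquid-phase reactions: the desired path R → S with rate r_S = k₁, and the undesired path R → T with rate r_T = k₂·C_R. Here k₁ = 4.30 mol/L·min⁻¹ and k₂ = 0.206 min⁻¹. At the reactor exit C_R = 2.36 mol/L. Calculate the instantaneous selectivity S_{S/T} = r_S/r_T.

8.84

S_{S/T} = r_S/r_T = (k₁)/(k₂·C_R) = (k₁/k₂)·C_R⁻¹.
= (4.30) / (0.206×2.360) = 4.300/0.4862 = 8.84.
The undesired path is higher order in R, so low C_R (CSTR or dilute feed) favours S.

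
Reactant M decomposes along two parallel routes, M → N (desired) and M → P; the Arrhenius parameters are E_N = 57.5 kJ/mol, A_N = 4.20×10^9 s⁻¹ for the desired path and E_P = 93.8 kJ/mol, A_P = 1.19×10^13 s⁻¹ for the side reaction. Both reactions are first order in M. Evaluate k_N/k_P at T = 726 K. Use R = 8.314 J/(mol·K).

0.144

Since both paths have the same order in M, the concentration cancels and S_{N/P} = k_N/k_P = (A_N/A_P)·exp[(E_P−E_N)/(RT)].
(E_P−E_N)/(RT) = (93.8−57.5)×10³/(8.314×726) = 36300/6036 = 6.014.
k_N/k_P = (4.20×10^9/1.19×10^13)·exp(6.014) = 3.529×10^-4 × 409.1 = 0.144.
Since E_N < E_P, lowering the temperature improves selectivity toward N.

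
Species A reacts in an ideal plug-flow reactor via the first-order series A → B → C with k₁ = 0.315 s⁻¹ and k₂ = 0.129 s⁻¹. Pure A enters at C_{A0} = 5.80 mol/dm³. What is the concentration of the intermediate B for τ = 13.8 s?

1.53 mol/dm³

The intermediate concentration in a first-order A→B→C sequence is C_B = k₁C_{A0}(e^(−k₁τ) − e^(−k₂τ))/(k₂−k₁).
e^(−k₁τ) = e^(−0.315×13.8) = e^(−4.347) = 0.01295; e^(−k₂τ) = e^(−1.780) = 0.1686.
C_B = 0.315×5.80/(0.129−0.315) × (0.01295−0.1686) = (-9.823)×(-0.1557) = 1.529 mol/dm³.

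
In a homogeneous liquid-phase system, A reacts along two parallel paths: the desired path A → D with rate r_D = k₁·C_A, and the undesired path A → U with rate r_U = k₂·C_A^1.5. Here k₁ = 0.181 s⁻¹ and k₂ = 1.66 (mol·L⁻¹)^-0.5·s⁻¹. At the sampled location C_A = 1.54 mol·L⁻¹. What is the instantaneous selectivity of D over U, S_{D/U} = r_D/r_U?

S_{D/U} = r_D/r_U = (k₁·C_A)/(k₂·C_A^1.5) = (k₁/k₂)·C_A^-0.5.
= (0.181×1.540) / (1.66×1.540^1.5) = 0.2787/3.172 = 0.0879.
The undesired path is higher order in A, so low C_A (CSTR or dilute feed) favours D.

0.0879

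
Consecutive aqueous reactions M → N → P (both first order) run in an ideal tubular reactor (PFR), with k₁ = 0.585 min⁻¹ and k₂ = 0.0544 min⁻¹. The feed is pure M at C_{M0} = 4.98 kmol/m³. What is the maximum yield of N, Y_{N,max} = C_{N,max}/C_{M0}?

0.784

For a first-order series the maximum intermediate yield is C_{N,max}/C_{M0} = (k₁/k₂)^[k₂/(k₂−k₁)].
= (0.585/0.0544)^(0.0544/(0.0544−0.585)) = (10.75)^(-0.1025) = 0.7839.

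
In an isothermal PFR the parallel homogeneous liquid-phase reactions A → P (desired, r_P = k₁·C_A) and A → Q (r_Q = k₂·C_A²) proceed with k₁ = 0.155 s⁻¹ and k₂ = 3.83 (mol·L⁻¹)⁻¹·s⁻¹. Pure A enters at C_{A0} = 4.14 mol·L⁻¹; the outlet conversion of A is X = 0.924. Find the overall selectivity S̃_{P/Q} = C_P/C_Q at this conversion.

0.0268

C_A = C_{A0}(1−X) = 0.3146 mol·L⁻¹.
Along a PFR/batch, dC_P/dC_A = −r_P/(r_P+r_Q) = −k₁/(k₁+k₂·C_A).
Integrating from C_{A0} to C_A: C_P = (0.155/3.83)·ln[(0.155+3.83·4.14)/(0.155+3.83·0.315)] = 0.04047·ln(16.01/1.360) = 0.09979 mol·L⁻¹.
C_Q = (C_{A0}−C_A)−C_P = 3.726 mol·L⁻¹; S̃_{P/Q} = 0.09979/3.726 = 0.0268.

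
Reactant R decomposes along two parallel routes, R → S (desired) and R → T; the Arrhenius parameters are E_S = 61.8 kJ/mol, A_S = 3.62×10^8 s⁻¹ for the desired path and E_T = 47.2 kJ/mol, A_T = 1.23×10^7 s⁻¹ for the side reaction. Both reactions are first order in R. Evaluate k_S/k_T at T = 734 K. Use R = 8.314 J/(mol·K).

2.69

Since both paths have the same order in R, the concentration cancels and S_{S/T} = k_S/k_T = (A_S/A_T)·exp[(E_T−E_S)/(RT)].
(E_T−E_S)/(RT) = (47.2−61.8)×10³/(8.314×734) = -14600/6102 = -2.392.
k_S/k_T = (3.62×10^8/1.23×10^7)·exp(-2.392) = 29.43 × 0.09140 = 2.69.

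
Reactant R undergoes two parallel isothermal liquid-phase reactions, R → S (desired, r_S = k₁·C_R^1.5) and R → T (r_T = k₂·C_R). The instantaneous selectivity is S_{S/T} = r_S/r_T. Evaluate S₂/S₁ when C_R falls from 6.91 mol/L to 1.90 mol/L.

0.524

S_{S/T} = (k₁/k₂)·C_R^0.5, so S₂/S₁ = (C_{R,2}/C_{R,1})^0.5.
= (1.90/6.91)^0.5 = (0.2750)^0.5 = 0.524.
Selectivity toward S falls as C_R falls — high-concentration operation is favoured.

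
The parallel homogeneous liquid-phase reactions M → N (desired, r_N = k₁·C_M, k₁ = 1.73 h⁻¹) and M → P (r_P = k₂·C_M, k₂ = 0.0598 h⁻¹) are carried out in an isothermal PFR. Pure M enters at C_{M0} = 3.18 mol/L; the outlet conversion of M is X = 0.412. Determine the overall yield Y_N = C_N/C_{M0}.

C_M = C_{M0}(1−X) = 1.870 mol/L.
Both paths are first order in M, so the instantaneous fraction to N is constant: dC_N/d(−C_M) = k₁/(k₁+k₂) = 0.9666.
C_N = 0.9666·(C_{M0}−C_M) = 0.9666×1.310 = 1.27 mol/L.
Y_N = C_N/C_{M0} = 1.266/3.18 = 0.398.

0.398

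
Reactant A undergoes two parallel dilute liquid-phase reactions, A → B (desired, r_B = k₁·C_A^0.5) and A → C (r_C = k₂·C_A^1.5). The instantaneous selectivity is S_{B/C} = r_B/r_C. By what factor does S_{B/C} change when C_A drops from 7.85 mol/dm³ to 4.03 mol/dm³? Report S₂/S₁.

1.95

S_{B/C} = (k₁/k₂)·C_A⁻¹, so S₂/S₁ = (C_{A,2}/C_{A,1})⁻¹.
= 7.85/4.03 = 1.95.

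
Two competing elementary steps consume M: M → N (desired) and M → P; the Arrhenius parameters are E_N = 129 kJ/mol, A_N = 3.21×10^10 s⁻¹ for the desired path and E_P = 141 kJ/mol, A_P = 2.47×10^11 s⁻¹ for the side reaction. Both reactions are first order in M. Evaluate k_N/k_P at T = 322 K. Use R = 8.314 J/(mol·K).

Since both paths have the same order in M, the concentration cancels and S_{N/P} = k_N/k_P = (A_N/A_P)·exp[(E_P−E_N)/(RT)].
(E_P−E_N)/(RT) = (141−129)×10³/(8.314×322) = 12000/2677 = 4.482.
k_N/k_P = (3.21×10^10/2.47×10^11)·exp(4.482) = 0.1300 × 88.45 = 11.5.
Since E_N < E_P, lowering the temperature improves selectivity toward N.

11.5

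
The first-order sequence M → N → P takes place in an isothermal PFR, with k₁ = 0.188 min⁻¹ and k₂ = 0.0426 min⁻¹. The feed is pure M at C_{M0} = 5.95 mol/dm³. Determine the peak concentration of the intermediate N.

3.85 mol/dm³

At the optimum, C_{N,max}/C_{M0} = (k₁/k₂)^[k₂/(k₂−k₁)].
= (0.188/0.0426)^(0.0426/(0.0426−0.188)) = (4.413)^(-0.2930) = 0.6473.
C_{N,max} = 0.6473×5.95 = 3.85 mol/dm³.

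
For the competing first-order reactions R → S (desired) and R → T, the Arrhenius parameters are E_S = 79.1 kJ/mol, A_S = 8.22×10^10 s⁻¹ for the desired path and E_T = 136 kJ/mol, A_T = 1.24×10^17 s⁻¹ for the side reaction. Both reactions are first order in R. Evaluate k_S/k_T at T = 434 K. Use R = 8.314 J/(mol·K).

k_S/k_T = (A_S/A_T)·exp[−(E_S−E_T)/(RT)] = (A_S/A_T)·exp[(E_T−E_S)/(RT)].
(E_T−E_S)/(RT) = (136−79.1)×10³/(8.314×434) = 56900/3608 = 15.77.
k_S/k_T = (8.22×10^10/1.24×10^17)·exp(15.77) = 6.629×10^-7 × 7.055×10^6 = 4.68.
Since E_S < E_T, lowering the temperature improves selectivity toward S.

4.68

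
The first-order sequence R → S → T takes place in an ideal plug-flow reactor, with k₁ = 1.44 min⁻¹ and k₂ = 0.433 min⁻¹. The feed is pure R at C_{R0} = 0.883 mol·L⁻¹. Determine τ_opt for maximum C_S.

Setting dC_S/dτ = 0 gives τ_opt = ln(k₂/k₁)/(k₂−k₁).
= ln(0.433/1.44)/(0.433−1.44) = ln(0.3007)/-1.007 = -1.202/-1.007 = 1.19 min.

1.19 min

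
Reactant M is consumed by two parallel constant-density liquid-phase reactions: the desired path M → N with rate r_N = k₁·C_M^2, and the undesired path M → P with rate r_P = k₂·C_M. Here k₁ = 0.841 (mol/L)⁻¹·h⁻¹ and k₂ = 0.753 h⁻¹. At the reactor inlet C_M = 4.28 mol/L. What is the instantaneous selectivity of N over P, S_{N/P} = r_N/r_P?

4.78

S_{N/P} = r_N/r_P = (k₁·C_M^2)/(k₂·C_M) = (k₁/k₂)·C_M.
= (0.841×4.280^2) / (0.753×4.280) = 15.41/3.223 = 4.78.
Since the desired path is higher order in M, keeping C_M high (PFR or concentrated feed) favours N.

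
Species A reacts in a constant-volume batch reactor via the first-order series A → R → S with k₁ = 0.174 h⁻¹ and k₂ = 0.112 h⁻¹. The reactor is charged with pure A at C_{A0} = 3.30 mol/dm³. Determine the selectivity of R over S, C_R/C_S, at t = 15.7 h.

0.475

For first-order series with pure A initially, C_R(t) = k₁C_{A0}/(k₂−k₁)·(e^(−k₁t) − e^(−k₂t)).
e^(−k₁t) = e^(−0.174×15.7) = e^(−2.732) = 0.06510; e^(−k₂t) = e^(−1.758) = 0.1723.
C_R = 0.174×3.30/(0.112−0.174) × (0.06510−0.1723) = (-9.261)×(-0.1072) = 0.9930 mol/dm³.
C_A = C_{A0}e^(−k₁t) = 0.2148 mol/dm³, so C_S = C_{A0}−C_A−C_R = 2.092 mol/dm³; C_R/C_S = 0.475.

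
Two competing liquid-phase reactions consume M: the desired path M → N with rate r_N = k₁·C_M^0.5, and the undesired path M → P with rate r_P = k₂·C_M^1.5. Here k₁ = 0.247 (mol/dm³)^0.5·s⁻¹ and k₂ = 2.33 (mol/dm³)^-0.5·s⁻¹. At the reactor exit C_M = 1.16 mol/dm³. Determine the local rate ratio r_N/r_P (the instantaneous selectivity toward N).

S_{N/P} = r_N/r_P = (k₁·C_M^0.5)/(k₂·C_M^1.5) = (k₁/k₂)·C_M⁻¹.
= (0.247×1.160^0.5) / (2.33×1.160^1.5) = 0.2660/2.911 = 0.0914.

0.0914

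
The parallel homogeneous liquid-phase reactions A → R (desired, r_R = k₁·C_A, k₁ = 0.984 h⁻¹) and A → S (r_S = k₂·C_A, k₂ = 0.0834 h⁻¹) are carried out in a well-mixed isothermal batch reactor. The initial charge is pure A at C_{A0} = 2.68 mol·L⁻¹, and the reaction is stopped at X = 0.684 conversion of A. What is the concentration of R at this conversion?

1.69 mol·L⁻¹

C_A = C_{A0}(1−X) = 0.8469 mol·L⁻¹.
Both paths are first order in A, so the instantaneous fraction to R is constant: dC_R/d(−C_A) = k₁/(k₁+k₂) = 0.9219.
C_R = 0.9219·(C_{A0}−C_A) = 0.9219×1.833 = 1.69 mol·L⁻¹.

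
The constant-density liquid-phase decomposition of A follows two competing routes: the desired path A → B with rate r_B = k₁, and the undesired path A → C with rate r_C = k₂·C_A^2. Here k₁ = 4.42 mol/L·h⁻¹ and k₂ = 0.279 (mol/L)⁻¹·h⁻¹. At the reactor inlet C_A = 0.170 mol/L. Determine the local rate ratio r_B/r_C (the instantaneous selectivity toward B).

S_{B/C} = r_B/r_C = (k₁)/(k₂·C_A^2) = (k₁/k₂)·C_A^-2.
= (4.42) / (0.279×0.1700^2) = 4.420/0.008063 = 548.
The undesired path is higher order in A, so low C_A (CSTR or dilute feed) favours B.

548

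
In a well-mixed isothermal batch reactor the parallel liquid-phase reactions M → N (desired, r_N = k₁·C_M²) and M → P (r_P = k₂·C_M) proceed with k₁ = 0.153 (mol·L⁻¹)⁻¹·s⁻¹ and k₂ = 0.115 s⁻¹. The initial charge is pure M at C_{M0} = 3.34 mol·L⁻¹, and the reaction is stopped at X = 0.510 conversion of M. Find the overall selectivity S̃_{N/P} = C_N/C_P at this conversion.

3.21

C_M = C_{M0}(1−X) = 1.637 mol·L⁻¹.
Along a PFR/batch, dC_P/dC_M = −r_P/(r_N+r_P) = −k₂/(k₂+k₁·C_M).
Integrating from C_{M0} to C_M: C_P = (0.115/0.153)·ln[(0.115+0.153·3.34)/(0.115+0.153·1.64)] = 0.7516·ln(0.6260/0.3654) = 0.4047 mol·L⁻¹.
Then C_N = (C_{M0}−C_M) − C_P = 1.703 − 0.4047 = 1.299 mol·L⁻¹.
S̃_{N/P} = C_N/C_P = 1.299/0.4047 = 3.21.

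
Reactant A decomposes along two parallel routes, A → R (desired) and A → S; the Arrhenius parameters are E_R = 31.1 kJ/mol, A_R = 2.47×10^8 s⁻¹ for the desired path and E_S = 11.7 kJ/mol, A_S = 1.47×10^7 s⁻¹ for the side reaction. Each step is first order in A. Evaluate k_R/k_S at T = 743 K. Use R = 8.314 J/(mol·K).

With equal orders, S_{R/S} = k_R/k_S = (A_R/A_S)·exp[(E_S−E_R)/(RT)].
(E_S−E_R)/(RT) = (11.7−31.1)×10³/(8.314×743) = -19400/6177 = -3.141.
k_R/k_S = (2.47×10^8/1.47×10^7)·exp(-3.141) = 16.80 × 0.04326 = 0.727.
Since E_R > E_S, raising the temperature improves selectivity toward R.

0.727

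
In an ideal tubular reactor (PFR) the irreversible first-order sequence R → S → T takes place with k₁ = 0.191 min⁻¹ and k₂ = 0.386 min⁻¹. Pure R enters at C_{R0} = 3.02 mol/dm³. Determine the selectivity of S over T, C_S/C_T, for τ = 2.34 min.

1.75

For first-order series with pure R initially, C_S(τ) = k₁C_{R0}/(k₂−k₁)·(e^(−k₁τ) − e^(−k₂τ)).
e^(−k₁τ) = e^(−0.191×2.34) = e^(−0.4469) = 0.6396; e^(−k₂τ) = e^(−0.9032) = 0.4053.
C_S = 0.191×3.02/(0.386−0.191) × (0.6396−0.4053) = 2.958×0.2343 = 0.6932 mol/dm³.
C_R = C_{R0}e^(−k₁τ) = 1.932 mol/dm³, so C_T = C_{R0}−C_R−C_S = 0.3953 mol/dm³; C_S/C_T = 1.75.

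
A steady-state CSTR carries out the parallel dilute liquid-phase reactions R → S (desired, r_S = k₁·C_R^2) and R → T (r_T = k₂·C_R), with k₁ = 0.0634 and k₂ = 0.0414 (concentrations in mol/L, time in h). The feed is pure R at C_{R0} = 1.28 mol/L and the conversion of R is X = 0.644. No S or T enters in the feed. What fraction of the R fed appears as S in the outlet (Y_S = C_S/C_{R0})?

Exit C_R = C_{R0}(1−X) = 1.28×0.356 = 0.4557 mol/L.
In a CSTR the entire volume is at exit conditions, so r_S = 0.0634×0.4557^2 = 0.01316 and r_T = 0.0414×0.4557 = 0.01887.
Fraction of consumed R going to S: r_S/(r_S+r_T) = 0.4110.
C_S = 0.4110·C_{R0}·X = 0.4110×1.28×0.644 = 0.339 mol/L; Y_S = C_S/C_{R0} = 0.265.

0.265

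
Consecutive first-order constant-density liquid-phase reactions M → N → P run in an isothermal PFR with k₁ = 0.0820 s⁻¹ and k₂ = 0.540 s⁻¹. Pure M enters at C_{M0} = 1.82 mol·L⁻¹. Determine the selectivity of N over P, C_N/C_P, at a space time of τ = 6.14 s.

0.346

Solving the coupled first-order balances gives C_N(τ) = [k₁/(k₂−k₁)]·C_{M0}·(e^(−k₁τ) − e^(−k₂τ)).
e^(−k₁τ) = e^(−0.0820×6.14) = e^(−0.5035) = 0.6044; e^(−k₂τ) = e^(−3.316) = 0.03631.
C_N = 0.0820×1.82/(0.540−0.0820) × (0.6044−0.03631) = 0.3259×0.5681 = 0.1851 mol·L⁻¹.
C_M = C_{M0}e^(−k₁τ) = 1.100 mol·L⁻¹, so C_P = C_{M0}−C_M−C_N = 0.5348 mol·L⁻¹; C_N/C_P = 0.346.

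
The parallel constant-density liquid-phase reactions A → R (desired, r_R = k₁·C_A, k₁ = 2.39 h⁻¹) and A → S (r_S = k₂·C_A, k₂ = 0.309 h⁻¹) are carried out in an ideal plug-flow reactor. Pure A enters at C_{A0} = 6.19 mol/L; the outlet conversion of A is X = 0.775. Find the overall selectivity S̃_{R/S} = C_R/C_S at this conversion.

7.73

C_A = C_{A0}(1−X) = 1.393 mol/L.
Both paths are first order in A, so the instantaneous fraction to R is constant: dC_R/d(−C_A) = k₁/(k₁+k₂) = 0.8855.
C_R = 0.8855·(C_{A0}−C_A) = 0.8855×4.797 = 4.25 mol/L.
C_S = (C_{A0}−C_A)−C_R = 0.5492 mol/L; S̃_{R/S} = 4.248/0.5492 = 7.73.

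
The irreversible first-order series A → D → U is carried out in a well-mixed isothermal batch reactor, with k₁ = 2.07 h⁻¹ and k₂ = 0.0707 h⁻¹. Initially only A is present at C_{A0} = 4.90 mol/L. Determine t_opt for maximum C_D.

For first-order series the maximum of C_D occurs at t_opt = ln(k₂/k₁)/(k₂−k₁).
= ln(0.0707/2.07)/(0.0707−2.07) = ln(0.03415)/-1.999 = -3.377/-1.999 = 1.69 h.

1.69 h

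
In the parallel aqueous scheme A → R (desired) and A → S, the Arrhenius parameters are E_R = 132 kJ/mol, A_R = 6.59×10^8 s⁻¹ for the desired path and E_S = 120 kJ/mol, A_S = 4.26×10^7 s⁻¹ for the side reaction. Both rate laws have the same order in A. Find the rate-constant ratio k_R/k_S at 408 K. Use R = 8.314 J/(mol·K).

Since both paths have the same order in A, the concentration cancels and S_{R/S} = k_R/k_S = (A_R/A_S)·exp[(E_S−E_R)/(RT)].
(E_S−E_R)/(RT) = (120−132)×10³/(8.314×408) = -12000/3392 = -3.538.
k_R/k_S = (6.59×10^8/4.26×10^7)·exp(-3.538) = 15.47 × 0.02908 = 0.450.
Since E_R > E_S, raising the temperature improves selectivity toward R.

0.450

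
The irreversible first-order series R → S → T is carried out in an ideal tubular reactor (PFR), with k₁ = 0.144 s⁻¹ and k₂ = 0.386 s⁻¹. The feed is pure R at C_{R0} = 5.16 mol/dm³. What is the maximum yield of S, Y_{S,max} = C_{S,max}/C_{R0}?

0.207

For a first-order series the maximum intermediate yield is C_{S,max}/C_{R0} = (k₁/k₂)^[k₂/(k₂−k₁)].
= (0.144/0.386)^(0.386/(0.386−0.144)) = (0.3731)^(1.595) = 0.2075.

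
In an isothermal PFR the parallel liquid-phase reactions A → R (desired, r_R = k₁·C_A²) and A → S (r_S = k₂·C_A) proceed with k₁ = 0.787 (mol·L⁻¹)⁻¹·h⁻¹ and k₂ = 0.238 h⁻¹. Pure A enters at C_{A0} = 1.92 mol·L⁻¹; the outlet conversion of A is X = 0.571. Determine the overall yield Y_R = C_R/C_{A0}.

0.464

C_A = C_{A0}(1−X) = 0.8237 mol·L⁻¹.
Along a PFR/batch, dC_S/dC_A = −r_S/(r_R+r_S) = −k₂/(k₂+k₁·C_A).
Integrating from C_{A0} to C_A: C_S = (0.238/0.787)·ln[(0.238+0.787·1.92)/(0.238+0.787·0.824)] = 0.3024·ln(1.749/0.8862) = 0.2056 mol·L⁻¹.
Then C_R = (C_{A0}−C_A) − C_S = 1.096 − 0.2056 = 0.8907 mol·L⁻¹.
Y_R = C_R/C_{A0} = 0.8907/1.92 = 0.464.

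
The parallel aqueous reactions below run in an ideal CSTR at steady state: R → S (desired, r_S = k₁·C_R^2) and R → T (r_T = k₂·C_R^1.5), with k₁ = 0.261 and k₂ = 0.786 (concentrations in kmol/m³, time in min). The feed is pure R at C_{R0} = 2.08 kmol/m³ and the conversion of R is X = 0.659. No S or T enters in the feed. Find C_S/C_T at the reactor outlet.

0.280

Exit C_R = C_{R0}(1−X) = 2.08×0.341 = 0.7093 kmol/m³.
In a CSTR the entire volume is at exit conditions, so r_S = 0.261×0.7093^2 = 0.1313 and r_T = 0.786×0.7093^1.5 = 0.4695.
Overall selectivity = C_S/C_T = r_Sτ/(r_Tτ) = r_S/r_T = 0.280.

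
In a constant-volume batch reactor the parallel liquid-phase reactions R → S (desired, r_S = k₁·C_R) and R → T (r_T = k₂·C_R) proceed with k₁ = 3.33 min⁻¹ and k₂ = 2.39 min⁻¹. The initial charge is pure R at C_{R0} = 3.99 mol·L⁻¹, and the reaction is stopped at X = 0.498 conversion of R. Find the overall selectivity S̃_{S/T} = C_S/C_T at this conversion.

C_R = C_{R0}(1−X) = 2.003 mol·L⁻¹.
Both paths are first order in R, so the instantaneous fraction to S is constant: dC_S/d(−C_R) = k₁/(k₁+k₂) = 0.5822.
C_S = 0.5822·(C_{R0}−C_R) = 0.5822×1.987 = 1.16 mol·L⁻¹.
C_T = (C_{R0}−C_R)−C_S = 0.8302 mol·L⁻¹; S̃_{S/T} = 1.157/0.8302 = 1.39.

1.39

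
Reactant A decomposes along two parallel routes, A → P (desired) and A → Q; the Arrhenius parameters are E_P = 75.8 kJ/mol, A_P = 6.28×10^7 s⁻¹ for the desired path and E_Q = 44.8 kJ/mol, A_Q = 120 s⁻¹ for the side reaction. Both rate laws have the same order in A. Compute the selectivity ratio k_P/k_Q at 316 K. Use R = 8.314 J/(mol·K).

k_P/k_Q = (A_P/A_Q)·exp[−(E_P−E_Q)/(RT)] = (A_P/A_Q)·exp[(E_Q−E_P)/(RT)].
(E_Q−E_P)/(RT) = (44.8−75.8)×10³/(8.314×316) = -31000/2627 = -11.80.
k_P/k_Q = (6.28×10^7/120)·exp(-11.80) = 5.233×10^5 × 7.508×10^-6 = 3.93.

3.93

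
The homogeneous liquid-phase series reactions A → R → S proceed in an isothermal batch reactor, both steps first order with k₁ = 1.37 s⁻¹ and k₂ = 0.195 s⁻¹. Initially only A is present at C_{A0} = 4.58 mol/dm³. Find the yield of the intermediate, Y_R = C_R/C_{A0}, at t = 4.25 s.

0.506

Solving the coupled first-order balances gives C_R(t) = [k₁/(k₂−k₁)]·C_{A0}·(e^(−k₁t) − e^(−k₂t)).
e^(−k₁t) = e^(−1.37×4.25) = e^(−5.823) = 0.002960; e^(−k₂t) = e^(−0.8287) = 0.4366.
C_R = 1.37×4.58/(0.195−1.37) × (0.002960−0.4366) = (-5.340)×(-0.4336) = 2.316 mol/dm³.
Y_R = C_R/C_{A0} = 2.316/4.58 = 0.506.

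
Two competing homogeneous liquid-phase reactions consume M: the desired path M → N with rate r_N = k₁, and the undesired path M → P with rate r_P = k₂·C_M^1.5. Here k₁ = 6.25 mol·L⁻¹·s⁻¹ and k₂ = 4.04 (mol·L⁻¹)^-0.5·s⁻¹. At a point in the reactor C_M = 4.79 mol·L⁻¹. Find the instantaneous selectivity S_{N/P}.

0.148

S_{N/P} = r_N/r_P = (k₁)/(k₂·C_M^1.5) = (k₁/k₂)·C_M^-1.5.
= (6.25) / (4.04×4.790^1.5) = 6.250/42.35 = 0.148.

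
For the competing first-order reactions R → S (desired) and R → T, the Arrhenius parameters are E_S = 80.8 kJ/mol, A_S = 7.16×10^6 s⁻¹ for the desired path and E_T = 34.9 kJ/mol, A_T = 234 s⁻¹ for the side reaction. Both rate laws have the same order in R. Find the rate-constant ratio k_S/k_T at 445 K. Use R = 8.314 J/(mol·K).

0.125

Since both paths have the same order in R, the concentration cancels and S_{S/T} = k_S/k_T = (A_S/A_T)·exp[(E_T−E_S)/(RT)].
(E_T−E_S)/(RT) = (34.9−80.8)×10³/(8.314×445) = -45900/3700 = -12.41.
k_S/k_T = (7.16×10^6/234)·exp(-12.41) = 30598 × 4.093×10^-6 = 0.125.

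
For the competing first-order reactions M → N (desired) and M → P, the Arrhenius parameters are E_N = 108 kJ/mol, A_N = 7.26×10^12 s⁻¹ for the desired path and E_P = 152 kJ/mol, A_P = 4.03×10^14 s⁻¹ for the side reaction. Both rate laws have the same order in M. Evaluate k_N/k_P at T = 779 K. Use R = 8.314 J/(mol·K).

16.1

Since both paths have the same order in M, the concentration cancels and S_{N/P} = k_N/k_P = (A_N/A_P)·exp[(E_P−E_N)/(RT)].
(E_P−E_N)/(RT) = (152−108)×10³/(8.314×779) = 44000/6477 = 6.794.
k_N/k_P = (7.26×10^12/4.03×10^14)·exp(6.794) = 0.01801 × 892.2 = 16.1.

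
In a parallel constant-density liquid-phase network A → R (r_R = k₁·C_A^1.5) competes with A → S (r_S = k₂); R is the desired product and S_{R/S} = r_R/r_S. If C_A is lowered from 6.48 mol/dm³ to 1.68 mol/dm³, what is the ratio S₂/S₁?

0.132

S_{R/S} = (k₁/k₂)·C_A^1.5, so S₂/S₁ = (C_{A,2}/C_{A,1})^1.5.
= (1.68/6.48)^1.5 = (0.2593)^1.5 = 0.132.
Selectivity toward R falls as C_A falls — high-concentration operation is favoured.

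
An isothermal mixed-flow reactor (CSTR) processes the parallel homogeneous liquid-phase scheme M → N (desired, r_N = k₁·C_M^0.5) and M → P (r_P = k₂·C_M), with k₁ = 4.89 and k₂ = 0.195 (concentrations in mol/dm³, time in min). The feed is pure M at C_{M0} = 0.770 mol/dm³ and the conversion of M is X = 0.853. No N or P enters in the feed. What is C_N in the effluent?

0.648 mol/dm³

Exit C_M = C_{M0}(1−X) = 0.770×0.147 = 0.1132 mol/dm³.
In a CSTR the entire volume is at exit conditions, so r_N = 4.89×0.1132^0.5 = 1.645 and r_P = 0.195×0.1132 = 0.02207.
Fraction of consumed M going to N: r_N/(r_N+r_P) = 0.9868.
C_N = 0.9868·C_{M0}·X = 0.9868×0.770×0.853 = 0.648 mol/dm³.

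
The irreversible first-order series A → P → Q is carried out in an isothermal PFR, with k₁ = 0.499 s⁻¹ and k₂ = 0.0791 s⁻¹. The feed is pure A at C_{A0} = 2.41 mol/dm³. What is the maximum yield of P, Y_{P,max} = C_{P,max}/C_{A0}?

For a first-order series the maximum intermediate yield is C_{P,max}/C_{A0} = (k₁/k₂)^[k₂/(k₂−k₁)].
= (0.499/0.0791)^(0.0791/(0.0791−0.499)) = (6.308)^(-0.1884) = 0.7068.

0.707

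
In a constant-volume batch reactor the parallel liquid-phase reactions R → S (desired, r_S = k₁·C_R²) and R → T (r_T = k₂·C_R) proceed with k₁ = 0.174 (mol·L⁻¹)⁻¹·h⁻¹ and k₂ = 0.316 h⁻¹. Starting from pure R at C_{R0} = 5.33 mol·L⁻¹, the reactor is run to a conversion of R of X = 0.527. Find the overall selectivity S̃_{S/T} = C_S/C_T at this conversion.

2.10

C_R = C_{R0}(1−X) = 2.521 mol·L⁻¹.
Along a PFR/batch, dC_T/dC_R = −r_T/(r_S+r_T) = −k₂/(k₂+k₁·C_R).
Integrating from C_{R0} to C_R: C_T = (0.316/0.174)·ln[(0.316+0.174·5.33)/(0.316+0.174·2.52)] = 1.816·ln(1.243/0.7547) = 0.9068 mol·L⁻¹.
Then C_S = (C_{R0}−C_R) − C_T = 2.809 − 0.9068 = 1.902 mol·L⁻¹.
S̃_{S/T} = C_S/C_T = 1.902/0.9068 = 2.10.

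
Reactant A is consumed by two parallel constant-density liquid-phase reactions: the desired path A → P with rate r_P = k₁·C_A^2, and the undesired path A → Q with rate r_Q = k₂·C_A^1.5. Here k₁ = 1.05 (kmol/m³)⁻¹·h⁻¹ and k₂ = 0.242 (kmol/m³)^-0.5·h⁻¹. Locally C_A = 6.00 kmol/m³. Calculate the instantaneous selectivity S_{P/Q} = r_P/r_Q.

S_{P/Q} = r_P/r_Q = (k₁·C_A^2)/(k₂·C_A^1.5) = (k₁/k₂)·C_A^0.5.
= (1.05×6.000^2) / (0.242×6.000^1.5) = 37.80/3.557 = 10.6.
Since the desired path is higher order in A, keeping C_A high (PFR or concentrated feed) favours P.

10.6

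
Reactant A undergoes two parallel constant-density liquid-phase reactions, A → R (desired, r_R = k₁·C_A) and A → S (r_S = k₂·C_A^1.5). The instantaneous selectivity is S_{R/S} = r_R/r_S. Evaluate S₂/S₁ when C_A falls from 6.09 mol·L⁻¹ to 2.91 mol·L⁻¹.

S_{R/S} = (k₁/k₂)·C_A^-0.5, so S₂/S₁ = (C_{A,2}/C_{A,1})^-0.5.
= (2.91/6.09)^(-0.5) = (0.4778)^(-0.5) = 1.45.

1.45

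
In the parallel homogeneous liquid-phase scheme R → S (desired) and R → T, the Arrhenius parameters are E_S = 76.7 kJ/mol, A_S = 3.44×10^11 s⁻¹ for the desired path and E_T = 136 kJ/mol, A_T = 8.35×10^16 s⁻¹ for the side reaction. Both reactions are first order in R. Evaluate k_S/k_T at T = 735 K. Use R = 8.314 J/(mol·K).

0.0675

Since both paths have the same order in R, the concentration cancels and S_{S/T} = k_S/k_T = (A_S/A_T)·exp[(E_T−E_S)/(RT)].
(E_T−E_S)/(RT) = (136−76.7)×10³/(8.314×735) = 59300/6111 = 9.704.
k_S/k_T = (3.44×10^11/8.35×10^16)·exp(9.704) = 4.120×10^-6 × 16385 = 0.0675.
Since E_S < E_T, lowering the temperature improves selectivity toward S.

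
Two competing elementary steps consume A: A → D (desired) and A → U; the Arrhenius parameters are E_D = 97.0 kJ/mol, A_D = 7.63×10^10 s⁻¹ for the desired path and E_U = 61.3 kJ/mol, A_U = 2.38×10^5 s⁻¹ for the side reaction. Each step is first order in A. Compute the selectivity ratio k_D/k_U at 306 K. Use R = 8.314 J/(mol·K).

k_D/k_U = (A_D/A_U)·exp[−(E_D−E_U)/(RT)] = (A_D/A_U)·exp[(E_U−E_D)/(RT)].
(E_U−E_D)/(RT) = (61.3−97.0)×10³/(8.314×306) = -35700/2544 = -14.03.
k_D/k_U = (7.63×10^10/2.38×10^5)·exp(-14.03) = 3.206×10^5 × 8.049×10^-7 = 0.258.

0.258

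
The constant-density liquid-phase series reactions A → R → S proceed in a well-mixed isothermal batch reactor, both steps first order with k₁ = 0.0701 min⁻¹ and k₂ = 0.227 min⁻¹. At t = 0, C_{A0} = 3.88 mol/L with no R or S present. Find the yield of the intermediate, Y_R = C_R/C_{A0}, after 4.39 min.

For first-order series with pure A initially, C_R(t) = k₁C_{A0}/(k₂−k₁)·(e^(−k₁t) − e^(−k₂t)).
e^(−k₁t) = e^(−0.0701×4.39) = e^(−0.3077) = 0.7351; e^(−k₂t) = e^(−0.9965) = 0.3692.
C_R = 0.0701×3.88/(0.227−0.0701) × (0.7351−0.3692) = 1.734×0.3659 = 0.6344 mol/L.
Y_R = C_R/C_{A0} = 0.6344/3.88 = 0.163.

0.163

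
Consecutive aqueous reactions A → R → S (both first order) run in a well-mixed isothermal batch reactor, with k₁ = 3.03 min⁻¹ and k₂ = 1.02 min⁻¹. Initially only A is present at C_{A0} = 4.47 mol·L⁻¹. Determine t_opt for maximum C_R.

0.542 min

Setting dC_R/dt = 0 gives t_opt = ln(k₂/k₁)/(k₂−k₁).
= ln(1.02/3.03)/(1.02−3.03) = ln(0.3366)/-2.010 = -1.089/-2.010 = 0.542 min.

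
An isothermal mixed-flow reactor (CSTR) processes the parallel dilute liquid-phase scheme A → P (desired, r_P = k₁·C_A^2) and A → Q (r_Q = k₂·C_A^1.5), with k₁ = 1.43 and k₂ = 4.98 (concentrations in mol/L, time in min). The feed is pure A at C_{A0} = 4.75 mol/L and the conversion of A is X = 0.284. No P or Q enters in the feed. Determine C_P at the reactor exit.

Exit C_A = C_{A0}(1−X) = 4.75×0.716 = 3.401 mol/L.
In a CSTR the entire volume is at exit conditions, so r_P = 1.43×3.401^2 = 16.54 and r_Q = 4.98×3.401^1.5 = 31.23.
Fraction of consumed A going to P: r_P/(r_P+r_Q) = 0.3462.
C_P = 0.3462·C_{A0}·X = 0.3462×4.75×0.284 = 0.467 mol/L.

0.467 mol/L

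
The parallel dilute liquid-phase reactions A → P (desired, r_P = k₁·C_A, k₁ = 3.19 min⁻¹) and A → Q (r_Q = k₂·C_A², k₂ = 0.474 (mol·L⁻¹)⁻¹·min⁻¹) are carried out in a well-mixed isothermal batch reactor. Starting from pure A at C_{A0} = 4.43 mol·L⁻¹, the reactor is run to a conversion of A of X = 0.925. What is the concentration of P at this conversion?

3.08 mol·L⁻¹

C_A = C_{A0}(1−X) = 0.3322 mol·L⁻¹.
Along a PFR/batch, dC_P/dC_A = −r_P/(r_P+r_Q) = −k₁/(k₁+k₂·C_A).
Integrating from C_{A0} to C_A: C_P = (3.19/0.474)·ln[(3.19+0.474·4.43)/(3.19+0.474·0.332)] = 6.730·ln(5.290/3.347) = 3.079 mol·L⁻¹.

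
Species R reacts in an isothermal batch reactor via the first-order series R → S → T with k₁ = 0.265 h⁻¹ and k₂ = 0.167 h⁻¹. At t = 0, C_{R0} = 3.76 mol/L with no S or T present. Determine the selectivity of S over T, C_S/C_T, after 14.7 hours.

For first-order series with pure R initially, C_S(t) = k₁C_{R0}/(k₂−k₁)·(e^(−k₁t) − e^(−k₂t)).
e^(−k₁t) = e^(−0.265×14.7) = e^(−3.896) = 0.02033; e^(−k₂t) = e^(−2.455) = 0.08587.
C_S = 0.265×3.76/(0.167−0.265) × (0.02033−0.08587) = (-10.17)×(-0.06554) = 0.6664 mol/L.
C_R = C_{R0}e^(−k₁t) = 0.07645 mol/L, so C_T = C_{R0}−C_R−C_S = 3.017 mol/L; C_S/C_T = 0.221.

0.221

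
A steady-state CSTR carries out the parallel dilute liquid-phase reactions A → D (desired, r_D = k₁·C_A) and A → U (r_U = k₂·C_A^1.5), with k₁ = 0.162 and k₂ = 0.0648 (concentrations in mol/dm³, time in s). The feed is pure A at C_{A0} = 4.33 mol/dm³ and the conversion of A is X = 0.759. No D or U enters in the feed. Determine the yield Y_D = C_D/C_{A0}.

0.539

Exit C_A = C_{A0}(1−X) = 4.33×0.241 = 1.044 mol/dm³.
In a CSTR the entire volume is at exit conditions, so r_D = 0.162×1.044 = 0.1691 and r_U = 0.0648×1.044^1.5 = 0.06908.
Fraction of consumed A going to D: r_D/(r_D+r_U) = 0.7099.
C_D = 0.7099·C_{A0}·X = 0.7099×4.33×0.759 = 2.33 mol/dm³; Y_D = C_D/C_{A0} = 0.539.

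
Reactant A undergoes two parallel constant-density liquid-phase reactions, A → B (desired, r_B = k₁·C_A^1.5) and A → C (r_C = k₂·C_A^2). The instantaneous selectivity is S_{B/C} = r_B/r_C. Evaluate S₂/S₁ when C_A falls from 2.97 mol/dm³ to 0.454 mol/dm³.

S_{B/C} = (k₁/k₂)·C_A^-0.5, so S₂/S₁ = (C_{A,2}/C_{A,1})^-0.5.
= (0.454/2.97)^(-0.5) = (0.1529)^(-0.5) = 2.56.
Selectivity toward B rises as C_A falls — low-concentration operation is favoured.

2.56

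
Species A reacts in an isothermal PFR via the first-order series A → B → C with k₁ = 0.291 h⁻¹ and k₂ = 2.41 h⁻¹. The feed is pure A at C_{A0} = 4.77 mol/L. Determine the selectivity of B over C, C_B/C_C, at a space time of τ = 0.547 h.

The intermediate concentration in a first-order A→B→C sequence is C_B = k₁C_{A0}(e^(−k₁τ) − e^(−k₂τ))/(k₂−k₁).
e^(−k₁τ) = e^(−0.291×0.547) = e^(−0.1592) = 0.8528; e^(−k₂τ) = e^(−1.318) = 0.2676.
C_B = 0.291×4.77/(2.41−0.291) × (0.8528−0.2676) = 0.6551×0.5852 = 0.3834 mol/L.
C_A = C_{A0}e^(−k₁τ) = 4.068 mol/L, so C_C = C_{A0}−C_A−C_B = 0.3186 mol/L; C_B/C_C = 1.20.

1.20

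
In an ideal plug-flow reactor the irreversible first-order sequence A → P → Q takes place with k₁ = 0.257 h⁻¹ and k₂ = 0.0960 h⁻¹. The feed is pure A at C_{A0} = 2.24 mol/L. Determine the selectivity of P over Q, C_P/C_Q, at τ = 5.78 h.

For first-order series with pure A initially, C_P(τ) = k₁C_{A0}/(k₂−k₁)·(e^(−k₁τ) − e^(−k₂τ)).
e^(−k₁τ) = e^(−0.257×5.78) = e^(−1.485) = 0.2264; e^(−k₂τ) = e^(−0.5549) = 0.5741.
C_P = 0.257×2.24/(0.0960−0.257) × (0.2264−0.5741) = (-3.576)×(-0.3477) = 1.243 mol/L.
C_A = C_{A0}e^(−k₁τ) = 0.5071 mol/L, so C_Q = C_{A0}−C_A−C_P = 0.4895 mol/L; C_P/C_Q = 2.54.

2.54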